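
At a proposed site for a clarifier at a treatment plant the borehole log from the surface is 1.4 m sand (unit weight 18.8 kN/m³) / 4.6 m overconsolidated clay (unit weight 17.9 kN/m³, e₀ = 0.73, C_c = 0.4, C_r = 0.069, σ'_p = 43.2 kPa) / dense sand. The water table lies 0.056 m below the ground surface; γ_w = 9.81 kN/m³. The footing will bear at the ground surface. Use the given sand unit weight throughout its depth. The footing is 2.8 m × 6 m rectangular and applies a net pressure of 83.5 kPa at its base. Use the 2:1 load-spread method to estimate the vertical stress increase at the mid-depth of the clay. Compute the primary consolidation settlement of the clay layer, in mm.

Mid-depth of clay below the ground surface: z = 1.4 + 4.6/2 = 3.7 m.
Total vertical stress at mid-clay: σ_v = 18.8×1.4 + 17.9×2.3 = 67.49 kPa.
Pore pressure: u = 9.81×(3.7 − 0.056) = 35.748 kPa.
Initial effective stress: σ'_0 = σ_v − u = 67.49 − 35.748 = 31.742 kPa.
Stress increase at mid-clay by the 2:1 spreading method:
Δσ = qBL/((B+z)(L+z)) = 83.5×2.8×6/((2.8+3.7)(6+3.7)) = 22.249 kPa
Final effective stress: σ'_f = 31.742 + 22.249 = 53.991 kPa.
σ'_f = 53.991 > σ'_p = 43.2 kPa, so the stress path crosses the preconsolidation pressure — recompression up to σ'_p, then virgin compression beyond:
S_c = H/(1+e₀)·[C_r·log₁₀(σ'_p/σ'_0) + C_c·log₁₀(σ'_f/σ'_p)]
    = 4.6/1.73 × [0.069×log₁₀(43.2/31.742) + 0.4×log₁₀(53.991/43.2)]
    = 2.659 × [0.0092356 + 0.038735] = 0.1276 m

S_c ≈ 128 mm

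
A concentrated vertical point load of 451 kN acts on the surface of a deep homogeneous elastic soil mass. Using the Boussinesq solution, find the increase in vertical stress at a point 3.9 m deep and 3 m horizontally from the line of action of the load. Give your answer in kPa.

Boussinesq vertical stress below a point load on an elastic half-space:
Δσ_z = 3P/(2πz²) · [1 + (r/z)²]^(−5/2)
r/z = 3/3.9 = 0.76923; [1+(r/z)²]^(−5/2) = 0.31285.
Δσ_z = 3×451/(2π×3.9²) × 0.31285 = 14.158 × 0.31285 = 4.429 kPa

Δσ_z ≈ 4.43 kPa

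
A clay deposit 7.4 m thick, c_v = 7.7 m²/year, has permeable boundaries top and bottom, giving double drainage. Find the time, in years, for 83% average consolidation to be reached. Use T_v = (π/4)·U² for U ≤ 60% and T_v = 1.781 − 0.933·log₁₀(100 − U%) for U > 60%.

Drainage path length: H_d = H/2 = 3.7 m (double drainage).
U > 60%: T_v = 1.781 − 0.933·log₁₀(100 − 83) = 0.63299.
t = T_v·H_d²/c_v = 0.63299×3.7²/7.7 = 1.125 years.

t ≈ 1.13 years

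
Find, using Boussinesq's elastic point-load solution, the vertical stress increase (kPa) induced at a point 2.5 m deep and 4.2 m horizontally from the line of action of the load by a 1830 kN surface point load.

Boussinesq vertical stress below a point load on an elastic half-space:
Δσ_z = 3P/(2πz²) · [1 + (r/z)²]^(−5/2)
r/z = 4.2/2.5 = 1.68; [1+(r/z)²]^(−5/2) = 0.035007.
Δσ_z = 3×1830/(2π×2.5²) × 0.035007 = 139.8 × 0.035007 = 4.894 kPa

Δσ_z ≈ 4.89 kPa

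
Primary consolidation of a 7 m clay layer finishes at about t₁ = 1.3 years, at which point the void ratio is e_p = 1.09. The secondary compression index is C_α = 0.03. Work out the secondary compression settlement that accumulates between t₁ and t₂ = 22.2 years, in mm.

Secondary compression: S_s = C_α·H/(1+e_p)·log₁₀(t₂/t₁)
S_s = 0.03×7/(1+1.09)×log₁₀(22.2/1.3)
    = 0.1005 × 1.232 = 0.1238 m

S_s ≈ 124 mm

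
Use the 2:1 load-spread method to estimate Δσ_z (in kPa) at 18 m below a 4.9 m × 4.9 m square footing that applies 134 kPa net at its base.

Δσ_z ≈ 6.14 kPa

By the 2:1 method the load spreads at 1 horizontal : 2 vertical, so at depth z the loaded area has grown by z in each plan dimension:
Δσ = qBL/((B+z)(L+z)) = 134×4.9×4.9/((4.9+18)(4.9+18)) = 6.1352 kPa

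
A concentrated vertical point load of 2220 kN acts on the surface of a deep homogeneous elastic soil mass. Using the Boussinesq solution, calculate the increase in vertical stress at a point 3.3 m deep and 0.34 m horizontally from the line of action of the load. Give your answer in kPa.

Δσ_z ≈ 94.8 kPa

Boussinesq vertical stress below a point load on an elastic half-space:
Δσ_z = 3P/(2πz²) · [1 + (r/z)²]^(−5/2)
r/z = 0.34/3.3 = 0.10303; [1+(r/z)²]^(−5/2) = 0.97395.
Δσ_z = 3×2220/(2π×3.3²) × 0.97395 = 97.334 × 0.97395 = 94.8 kPa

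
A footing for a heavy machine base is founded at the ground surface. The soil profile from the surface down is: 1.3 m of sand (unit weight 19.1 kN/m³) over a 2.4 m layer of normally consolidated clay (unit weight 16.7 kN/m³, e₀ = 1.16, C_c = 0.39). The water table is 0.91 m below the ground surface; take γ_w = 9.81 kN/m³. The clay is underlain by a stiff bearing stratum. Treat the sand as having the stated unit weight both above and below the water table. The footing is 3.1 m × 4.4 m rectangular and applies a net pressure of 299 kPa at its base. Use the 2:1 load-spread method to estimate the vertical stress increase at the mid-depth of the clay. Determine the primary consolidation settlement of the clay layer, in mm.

S_c ≈ 287 mm

Mid-depth of clay below the ground surface: z = 1.3 + 2.4/2 = 2.5 m.
Total vertical stress at mid-clay: σ_v = 19.1×1.3 + 16.7×1.2 = 44.87 kPa.
Pore pressure: u = 9.81×(2.5 − 0.91) = 15.598 kPa.
Initial effective stress: σ'_0 = σ_v − u = 44.87 − 15.598 = 29.272 kPa.
Stress increase at mid-clay by the 2:1 spreading method:
Δσ = qBL/((B+z)(L+z)) = 299×3.1×4.4/((3.1+2.5)(4.4+2.5)) = 105.55 kPa
Final effective stress: σ'_f = σ'_0 + Δσ = 29.272 + 105.55 = 134.82 kPa.
Normally consolidated clay, so the full stress increment lies on the virgin compression line:
S_c = C_c·H/(1+e₀)·log₁₀(σ'_f/σ'_0) = 0.39×2.4/(1+1.16)×log₁₀(134.82/29.272)
    = 0.43333 × 0.6633 = 0.2874 m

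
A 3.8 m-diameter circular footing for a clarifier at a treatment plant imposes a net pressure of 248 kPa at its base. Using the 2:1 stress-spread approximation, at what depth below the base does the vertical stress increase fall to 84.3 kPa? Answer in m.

z ≈ 2.72 m

2:1 spreading — at depth z the loaded area has grown by z in each plan dimension:
qD²/(D+z)² = Δσ_z ⇒ z = D(√(q/Δσ_z) − 1) = 3.8×(√(248/84.3) − 1) = 2.718 m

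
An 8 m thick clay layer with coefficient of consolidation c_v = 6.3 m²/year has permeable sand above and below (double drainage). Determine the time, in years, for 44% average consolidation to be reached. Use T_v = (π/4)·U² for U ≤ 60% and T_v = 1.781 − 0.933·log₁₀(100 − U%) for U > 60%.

t ≈ 0.386 years

Drainage path length: H_d = H/2 = 4 m (double drainage).
U ≤ 60%: T_v = (π/4)·U² = (π/4)×0.44² = 0.15205.
t = T_v·H_d²/c_v = 0.15205×4²/6.3 = 0.3862 years.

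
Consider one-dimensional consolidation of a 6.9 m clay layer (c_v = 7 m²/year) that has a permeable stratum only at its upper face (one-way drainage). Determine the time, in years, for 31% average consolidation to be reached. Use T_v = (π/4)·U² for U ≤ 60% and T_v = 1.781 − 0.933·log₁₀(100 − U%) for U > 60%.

t ≈ 0.513 years

Drainage path length: H_d = H = 6.9 m (single drainage).
U ≤ 60%: T_v = (π/4)·U² = (π/4)×0.31² = 0.075477.
t = T_v·H_d²/c_v = 0.075477×6.9²/7 = 0.5134 years.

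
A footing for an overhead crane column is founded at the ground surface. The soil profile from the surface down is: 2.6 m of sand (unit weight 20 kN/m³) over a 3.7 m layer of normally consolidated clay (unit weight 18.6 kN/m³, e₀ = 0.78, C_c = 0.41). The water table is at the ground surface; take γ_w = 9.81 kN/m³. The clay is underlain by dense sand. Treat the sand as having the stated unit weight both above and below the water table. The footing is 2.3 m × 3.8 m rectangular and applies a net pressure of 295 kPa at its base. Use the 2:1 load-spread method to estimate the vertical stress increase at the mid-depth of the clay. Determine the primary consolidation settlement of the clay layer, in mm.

S_c ≈ 272 mm

Mid-depth of clay below the ground surface: z = 2.6 + 3.7/2 = 4.45 m.
Total vertical stress at mid-clay: σ_v = 20×2.6 + 18.6×1.85 = 86.41 kPa.
Pore pressure: u = 9.81×(4.45 − 0) = 43.655 kPa.
Initial effective stress: σ'_0 = σ_v − u = 86.41 − 43.655 = 42.755 kPa.
Stress increase at mid-clay by the 2:1 spreading method:
Δσ = qBL/((B+z)(L+z)) = 295×2.3×3.8/((2.3+4.45)(3.8+4.45)) = 46.299 kPa
Final effective stress: σ'_f = σ'_0 + Δσ = 42.755 + 46.299 = 89.054 kPa.
Normally consolidated clay, so the full stress increment lies on the virgin compression line:
S_c = C_c·H/(1+e₀)·log₁₀(σ'_f/σ'_0) = 0.41×3.7/(1+0.78)×log₁₀(89.054/42.755)
    = 0.85225 × 0.31867 = 0.2716 m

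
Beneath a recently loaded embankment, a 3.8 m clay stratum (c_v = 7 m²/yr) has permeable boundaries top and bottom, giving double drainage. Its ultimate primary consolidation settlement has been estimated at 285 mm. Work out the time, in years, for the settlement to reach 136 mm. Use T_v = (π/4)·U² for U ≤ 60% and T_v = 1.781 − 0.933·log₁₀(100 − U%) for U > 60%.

t ≈ 0.0922 years

Drainage path length: H_d = H/2 = 1.9 m (double drainage).
U = S(t)/S_ult = 136/285 = 0.4772.
U ≤ 60%: T_v = (π/4)·U² = (π/4)×0.47719² = 0.17885.
t = T_v·H_d²/c_v = 0.17885×1.9²/7 = 0.09224 years.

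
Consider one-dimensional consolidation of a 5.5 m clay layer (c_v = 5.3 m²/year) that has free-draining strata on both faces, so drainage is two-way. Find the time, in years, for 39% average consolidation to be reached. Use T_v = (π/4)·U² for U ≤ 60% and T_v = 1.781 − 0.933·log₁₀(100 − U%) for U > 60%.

t ≈ 0.17 years

Drainage path length: H_d = H/2 = 2.75 m (double drainage).
U ≤ 60%: T_v = (π/4)·U² = (π/4)×0.39² = 0.11946.
t = T_v·H_d²/c_v = 0.11946×2.75²/5.3 = 0.1705 years.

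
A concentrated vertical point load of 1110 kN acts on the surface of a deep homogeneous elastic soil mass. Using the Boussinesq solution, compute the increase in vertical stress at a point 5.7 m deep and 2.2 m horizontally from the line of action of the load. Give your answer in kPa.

Boussinesq vertical stress below a point load on an elastic half-space:
Δσ_z = 3P/(2πz²) · [1 + (r/z)²]^(−5/2)
r/z = 2.2/5.7 = 0.38596; [1+(r/z)²]^(−5/2) = 0.70669.
Δσ_z = 3×1110/(2π×5.7²) × 0.70669 = 16.312 × 0.70669 = 11.53 kPa

Δσ_z ≈ 11.5 kPa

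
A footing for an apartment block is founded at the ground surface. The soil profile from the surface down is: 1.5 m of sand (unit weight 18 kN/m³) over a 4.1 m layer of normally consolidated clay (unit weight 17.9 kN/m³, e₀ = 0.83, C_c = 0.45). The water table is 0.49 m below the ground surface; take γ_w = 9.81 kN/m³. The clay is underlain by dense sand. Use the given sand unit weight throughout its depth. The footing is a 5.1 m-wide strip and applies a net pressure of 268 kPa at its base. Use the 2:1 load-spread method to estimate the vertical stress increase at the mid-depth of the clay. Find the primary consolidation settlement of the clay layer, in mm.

S_c ≈ 761 mm

Mid-depth of clay below the ground surface: z = 1.5 + 4.1/2 = 3.55 m.
Total vertical stress at mid-clay: σ_v = 18×1.5 + 17.9×2.05 = 63.695 kPa.
Pore pressure: u = 9.81×(3.55 − 0.49) = 30.019 kPa.
Initial effective stress: σ'_0 = σ_v − u = 63.695 − 30.019 = 33.676 kPa.
Stress increase at mid-clay by the 2:1 spreading method:
Δσ = qB/(B+z) = 268×5.1/(5.1+3.55) = 158.01 kPa
Final effective stress: σ'_f = σ'_0 + Δσ = 33.676 + 158.01 = 191.69 kPa.
Normally consolidated clay, so the full stress increment lies on the virgin compression line:
S_c = C_c·H/(1+e₀)·log₁₀(σ'_f/σ'_0) = 0.45×4.1/(1+0.83)×log₁₀(191.69/33.676)
    = 1.0082 × 0.75528 = 0.7615 m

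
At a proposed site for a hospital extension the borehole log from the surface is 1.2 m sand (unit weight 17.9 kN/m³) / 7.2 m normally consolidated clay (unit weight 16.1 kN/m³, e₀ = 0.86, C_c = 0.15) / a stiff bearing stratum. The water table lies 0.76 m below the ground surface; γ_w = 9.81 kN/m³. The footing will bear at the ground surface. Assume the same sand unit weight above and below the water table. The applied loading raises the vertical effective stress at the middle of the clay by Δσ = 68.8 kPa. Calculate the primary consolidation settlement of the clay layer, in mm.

Mid-depth of clay below the ground surface: z = 1.2 + 7.2/2 = 4.8 m.
Total vertical stress at mid-clay: σ_v = 17.9×1.2 + 16.1×3.6 = 79.44 kPa.
Pore pressure: u = 9.81×(4.8 − 0.76) = 39.632 kPa.
Initial effective stress: σ'_0 = σ_v − u = 79.44 − 39.632 = 39.808 kPa.
Final effective stress: σ'_f = σ'_0 + Δσ = 39.808 + 68.8 = 108.61 kPa.
Normally consolidated clay, so the full stress increment lies on the virgin compression line:
S_c = C_c·H/(1+e₀)·log₁₀(σ'_f/σ'_0) = 0.15×7.2/(1+0.86)×log₁₀(108.61/39.808)
    = 0.58065 × 0.4359 = 0.2531 m

S_c ≈ 253 mm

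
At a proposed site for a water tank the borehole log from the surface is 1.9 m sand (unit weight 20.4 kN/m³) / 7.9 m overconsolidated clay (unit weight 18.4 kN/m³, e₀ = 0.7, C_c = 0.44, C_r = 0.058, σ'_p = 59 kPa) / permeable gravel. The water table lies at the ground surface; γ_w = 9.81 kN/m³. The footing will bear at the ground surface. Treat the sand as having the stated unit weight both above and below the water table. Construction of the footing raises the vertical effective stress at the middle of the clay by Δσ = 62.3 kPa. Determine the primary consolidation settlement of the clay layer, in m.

Mid-depth of clay below the ground surface: z = 1.9 + 7.9/2 = 5.85 m.
Total vertical stress at mid-clay: σ_v = 20.4×1.9 + 18.4×3.95 = 111.44 kPa.
Pore pressure: u = 9.81×(5.85 − 0) = 57.389 kPa.
Initial effective stress: σ'_0 = σ_v − u = 111.44 − 57.389 = 54.051 kPa.
Final effective stress: σ'_f = 54.051 + 62.3 = 116.35 kPa.
σ'_f = 116.35 > σ'_p = 59 kPa, so the stress path crosses the preconsolidation pressure — recompression up to σ'_p, then virgin compression beyond:
S_c = H/(1+e₀)·[C_r·log₁₀(σ'_p/σ'_0) + C_c·log₁₀(σ'_f/σ'_p)]
    = 7.9/1.7 × [0.058×log₁₀(59/54.051) + 0.44×log₁₀(116.35/59)]
    = 4.6471 × [0.0022068 + 0.12976] = 0.6133 m

S_c ≈ 0.613 m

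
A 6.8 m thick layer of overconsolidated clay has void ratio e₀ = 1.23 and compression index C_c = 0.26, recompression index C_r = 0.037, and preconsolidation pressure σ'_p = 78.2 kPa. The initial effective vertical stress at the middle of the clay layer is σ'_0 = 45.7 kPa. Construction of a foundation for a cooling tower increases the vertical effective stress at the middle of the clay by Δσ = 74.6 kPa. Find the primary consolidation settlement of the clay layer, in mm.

S_c ≈ 175 mm

Final effective stress: σ'_f = 45.7 + 74.6 = 120.3 kPa.
σ'_f = 120.3 > σ'_p = 78.2 kPa, so the stress path crosses the preconsolidation pressure — recompression up to σ'_p, then virgin compression beyond:
S_c = H/(1+e₀)·[C_r·log₁₀(σ'_p/σ'_0) + C_c·log₁₀(σ'_f/σ'_p)]
    = 6.8/2.23 × [0.037×log₁₀(78.2/45.7) + 0.26×log₁₀(120.3/78.2)]
    = 3.0493 × [0.0086318 + 0.048635] = 0.1746 m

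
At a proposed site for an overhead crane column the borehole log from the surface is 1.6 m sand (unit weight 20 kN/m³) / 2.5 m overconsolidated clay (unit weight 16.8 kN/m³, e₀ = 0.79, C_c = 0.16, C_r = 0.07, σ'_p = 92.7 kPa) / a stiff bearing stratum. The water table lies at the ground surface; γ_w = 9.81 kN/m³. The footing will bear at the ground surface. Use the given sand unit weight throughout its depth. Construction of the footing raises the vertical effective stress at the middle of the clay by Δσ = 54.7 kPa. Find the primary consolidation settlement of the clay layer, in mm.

S_c ≈ 49.2 mm

Mid-depth of clay below the ground surface: z = 1.6 + 2.5/2 = 2.85 m.
Total vertical stress at mid-clay: σ_v = 20×1.6 + 16.8×1.25 = 53 kPa.
Pore pressure: u = 9.81×(2.85 − 0) = 27.959 kPa.
Initial effective stress: σ'_0 = σ_v − u = 53 − 27.959 = 25.041 kPa.
Final effective stress: σ'_f = 25.041 + 54.7 = 79.741 kPa.
σ'_f = 79.741 ≤ σ'_p = 92.7 kPa, so the clay remains overconsolidated and only the recompression index applies:
S_c = C_r·H/(1+e₀)·log₁₀(σ'_f/σ'_0) = 0.07×2.5/1.79×log₁₀(79.741/25.041)
    = 0.097762 × 0.50303 = 0.04918 m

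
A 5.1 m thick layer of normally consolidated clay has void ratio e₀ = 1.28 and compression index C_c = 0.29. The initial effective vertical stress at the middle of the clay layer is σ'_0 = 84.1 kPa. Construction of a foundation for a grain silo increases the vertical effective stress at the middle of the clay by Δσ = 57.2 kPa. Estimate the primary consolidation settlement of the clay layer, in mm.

Final effective stress: σ'_f = σ'_0 + Δσ = 84.1 + 57.2 = 141.3 kPa.
Normally consolidated clay, so the full stress increment lies on the virgin compression line:
S_c = C_c·H/(1+e₀)·log₁₀(σ'_f/σ'_0) = 0.29×5.1/(1+1.28)×log₁₀(141.3/84.1)
    = 0.64868 × 0.22535 = 0.1462 m

S_c ≈ 146 mm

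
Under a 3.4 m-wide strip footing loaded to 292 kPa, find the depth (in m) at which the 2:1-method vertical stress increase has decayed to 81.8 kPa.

z ≈ 8.74 m

2:1 spreading — at depth z the loaded area has grown by z in each plan dimension:
qB/(B+z) = Δσ_z ⇒ z = qB/Δσ_z − B = 292×3.4/81.8 − 3.4 = 8.737 m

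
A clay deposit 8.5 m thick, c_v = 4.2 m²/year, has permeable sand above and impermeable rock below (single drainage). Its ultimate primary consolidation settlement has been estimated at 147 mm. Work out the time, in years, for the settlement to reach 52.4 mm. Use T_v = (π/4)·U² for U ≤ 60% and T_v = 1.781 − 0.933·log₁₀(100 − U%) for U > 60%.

Drainage path length: H_d = H = 8.5 m (single drainage).
U = S(t)/S_ult = 52.4/147 = 0.3565.
U ≤ 60%: T_v = (π/4)·U² = (π/4)×0.35646² = 0.099797.
t = T_v·H_d²/c_v = 0.099797×8.5²/4.2 = 1.717 years.

t ≈ 1.72 years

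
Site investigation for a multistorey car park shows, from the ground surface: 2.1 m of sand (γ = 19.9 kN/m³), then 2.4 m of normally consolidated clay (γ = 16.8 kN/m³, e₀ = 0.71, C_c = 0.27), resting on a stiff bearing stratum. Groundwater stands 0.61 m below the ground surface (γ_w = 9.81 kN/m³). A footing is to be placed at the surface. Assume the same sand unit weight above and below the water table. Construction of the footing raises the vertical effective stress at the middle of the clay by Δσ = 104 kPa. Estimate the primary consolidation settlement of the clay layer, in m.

S_c ≈ 0.225 m

Mid-depth of clay below the ground surface: z = 2.1 + 2.4/2 = 3.3 m.
Total vertical stress at mid-clay: σ_v = 19.9×2.1 + 16.8×1.2 = 61.95 kPa.
Pore pressure: u = 9.81×(3.3 − 0.61) = 26.389 kPa.
Initial effective stress: σ'_0 = σ_v − u = 61.95 − 26.389 = 35.561 kPa.
Final effective stress: σ'_f = σ'_0 + Δσ = 35.561 + 104 = 139.56 kPa.
Normally consolidated clay, so the full stress increment lies on the virgin compression line:
S_c = C_c·H/(1+e₀)·log₁₀(σ'_f/σ'_0) = 0.27×2.4/(1+0.71)×log₁₀(139.56/35.561)
    = 0.37895 × 0.59379 = 0.225 m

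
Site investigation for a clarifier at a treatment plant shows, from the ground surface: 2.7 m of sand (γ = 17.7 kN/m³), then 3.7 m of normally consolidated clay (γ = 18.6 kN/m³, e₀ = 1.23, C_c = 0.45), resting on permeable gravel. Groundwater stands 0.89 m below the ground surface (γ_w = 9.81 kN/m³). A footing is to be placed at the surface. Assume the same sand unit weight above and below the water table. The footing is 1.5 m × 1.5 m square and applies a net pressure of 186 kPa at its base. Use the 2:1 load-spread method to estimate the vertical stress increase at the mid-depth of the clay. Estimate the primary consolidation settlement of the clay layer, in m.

S_c ≈ 0.0716 m

Mid-depth of clay below the ground surface: z = 2.7 + 3.7/2 = 4.55 m.
Total vertical stress at mid-clay: σ_v = 17.7×2.7 + 18.6×1.85 = 82.2 kPa.
Pore pressure: u = 9.81×(4.55 − 0.89) = 35.905 kPa.
Initial effective stress: σ'_0 = σ_v − u = 82.2 − 35.905 = 46.295 kPa.
Stress increase at mid-clay by the 2:1 spreading method:
Δσ = qBL/((B+z)(L+z)) = 186×1.5×1.5/((1.5+4.55)(1.5+4.55)) = 11.434 kPa
Final effective stress: σ'_f = σ'_0 + Δσ = 46.295 + 11.434 = 57.729 kPa.
Normally consolidated clay, so the full stress increment lies on the virgin compression line:
S_c = C_c·H/(1+e₀)·log₁₀(σ'_f/σ'_0) = 0.45×3.7/(1+1.23)×log₁₀(57.729/46.295)
    = 0.74664 × 0.09586 = 0.07157 m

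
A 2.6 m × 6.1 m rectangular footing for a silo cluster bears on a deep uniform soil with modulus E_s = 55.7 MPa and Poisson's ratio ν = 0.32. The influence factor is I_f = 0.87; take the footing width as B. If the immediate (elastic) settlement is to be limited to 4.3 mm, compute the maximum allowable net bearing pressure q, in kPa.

q ≈ 118 kPa

E_s = 55.7 MPa = 55700 kPa.
S_e = q·B·(1−ν²)/E_s · I_f  ⇒  q = S_e·E_s / (B·(1−ν²)·I_f).
q = 0.0043 × 55700 / (2.6 × 0.8976 × 0.87) = 118 kPa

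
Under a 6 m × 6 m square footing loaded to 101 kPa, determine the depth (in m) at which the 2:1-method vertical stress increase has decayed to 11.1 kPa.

2:1 spreading — at depth z the loaded area has grown by z in each plan dimension:
qB²/(B+z)² = Δσ_z ⇒ z = B(√(q/Δσ_z) − 1) = 6×(√(101/11.1) − 1) = 12.1 m

z ≈ 12.1 m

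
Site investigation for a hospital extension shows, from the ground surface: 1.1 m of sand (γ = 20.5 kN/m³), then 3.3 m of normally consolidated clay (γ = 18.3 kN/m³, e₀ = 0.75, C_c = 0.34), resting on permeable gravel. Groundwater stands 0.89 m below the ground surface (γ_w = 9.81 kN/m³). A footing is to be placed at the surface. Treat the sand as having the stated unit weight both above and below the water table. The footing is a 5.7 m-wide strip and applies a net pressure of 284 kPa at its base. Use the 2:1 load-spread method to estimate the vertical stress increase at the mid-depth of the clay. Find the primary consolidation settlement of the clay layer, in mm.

S_c ≈ 523 mm

Mid-depth of clay below the ground surface: z = 1.1 + 3.3/2 = 2.75 m.
Total vertical stress at mid-clay: σ_v = 20.5×1.1 + 18.3×1.65 = 52.745 kPa.
Pore pressure: u = 9.81×(2.75 − 0.89) = 18.247 kPa.
Initial effective stress: σ'_0 = σ_v − u = 52.745 − 18.247 = 34.498 kPa.
Stress increase at mid-clay by the 2:1 spreading method:
Δσ = qB/(B+z) = 284×5.7/(5.7+2.75) = 191.57 kPa
Final effective stress: σ'_f = σ'_0 + Δσ = 34.498 + 191.57 = 226.07 kPa.
Normally consolidated clay, so the full stress increment lies on the virgin compression line:
S_c = C_c·H/(1+e₀)·log₁₀(σ'_f/σ'_0) = 0.34×3.3/(1+0.75)×log₁₀(226.07/34.498)
    = 0.64114 × 0.81645 = 0.5235 m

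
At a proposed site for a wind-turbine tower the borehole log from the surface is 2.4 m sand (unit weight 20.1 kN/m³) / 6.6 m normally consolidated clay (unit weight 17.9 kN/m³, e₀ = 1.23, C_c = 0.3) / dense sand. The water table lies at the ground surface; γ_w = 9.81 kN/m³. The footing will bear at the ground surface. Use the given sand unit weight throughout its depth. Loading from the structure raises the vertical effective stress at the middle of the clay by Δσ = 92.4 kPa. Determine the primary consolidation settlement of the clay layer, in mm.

Mid-depth of clay below the ground surface: z = 2.4 + 6.6/2 = 5.7 m.
Total vertical stress at mid-clay: σ_v = 20.1×2.4 + 17.9×3.3 = 107.31 kPa.
Pore pressure: u = 9.81×(5.7 − 0) = 55.917 kPa.
Initial effective stress: σ'_0 = σ_v − u = 107.31 − 55.917 = 51.393 kPa.
Final effective stress: σ'_f = σ'_0 + Δσ = 51.393 + 92.4 = 143.79 kPa.
Normally consolidated clay, so the full stress increment lies on the virgin compression line:
S_c = C_c·H/(1+e₀)·log₁₀(σ'_f/σ'_0) = 0.3×6.6/(1+1.23)×log₁₀(143.79/51.393)
    = 0.88789 × 0.44682 = 0.3967 m

S_c ≈ 397 mm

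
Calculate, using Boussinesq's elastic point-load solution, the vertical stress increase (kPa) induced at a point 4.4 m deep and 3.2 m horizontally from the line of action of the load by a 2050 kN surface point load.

Boussinesq vertical stress below a point load on an elastic half-space:
Δσ_z = 3P/(2πz²) · [1 + (r/z)²]^(−5/2)
r/z = 3.2/4.4 = 0.72727; [1+(r/z)²]^(−5/2) = 0.34597.
Δσ_z = 3×2050/(2π×4.4²) × 0.34597 = 50.558 × 0.34597 = 17.49 kPa

Δσ_z ≈ 17.5 kPa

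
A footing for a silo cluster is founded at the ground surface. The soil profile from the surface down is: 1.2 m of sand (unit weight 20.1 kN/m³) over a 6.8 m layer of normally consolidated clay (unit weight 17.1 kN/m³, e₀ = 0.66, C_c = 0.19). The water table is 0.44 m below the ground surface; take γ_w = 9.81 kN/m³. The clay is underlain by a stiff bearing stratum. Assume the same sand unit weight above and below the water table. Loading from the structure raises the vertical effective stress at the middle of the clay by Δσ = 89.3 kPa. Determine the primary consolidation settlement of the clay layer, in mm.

Mid-depth of clay below the ground surface: z = 1.2 + 6.8/2 = 4.6 m.
Total vertical stress at mid-clay: σ_v = 20.1×1.2 + 17.1×3.4 = 82.26 kPa.
Pore pressure: u = 9.81×(4.6 − 0.44) = 40.81 kPa.
Initial effective stress: σ'_0 = σ_v − u = 82.26 − 40.81 = 41.45 kPa.
Final effective stress: σ'_f = σ'_0 + Δσ = 41.45 + 89.3 = 130.75 kPa.
Normally consolidated clay, so the full stress increment lies on the virgin compression line:
S_c = C_c·H/(1+e₀)·log₁₀(σ'_f/σ'_0) = 0.19×6.8/(1+0.66)×log₁₀(130.75/41.45)
    = 0.77831 × 0.49892 = 0.3883 m

S_c ≈ 388 mm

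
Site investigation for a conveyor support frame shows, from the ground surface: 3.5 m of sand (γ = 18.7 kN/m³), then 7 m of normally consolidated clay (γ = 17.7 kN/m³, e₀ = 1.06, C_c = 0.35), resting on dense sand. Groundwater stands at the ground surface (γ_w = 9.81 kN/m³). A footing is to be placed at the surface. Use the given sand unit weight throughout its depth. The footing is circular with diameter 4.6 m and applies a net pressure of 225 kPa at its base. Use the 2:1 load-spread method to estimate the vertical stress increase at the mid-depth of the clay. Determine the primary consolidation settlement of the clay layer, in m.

S_c ≈ 0.244 m

Mid-depth of clay below the ground surface: z = 3.5 + 7/2 = 7 m.
Total vertical stress at mid-clay: σ_v = 18.7×3.5 + 17.7×3.5 = 127.4 kPa.
Pore pressure: u = 9.81×(7 − 0) = 68.67 kPa.
Initial effective stress: σ'_0 = σ_v − u = 127.4 − 68.67 = 58.73 kPa.
Stress increase at mid-clay by the 2:1 spreading method:
Δσ ≈ qD²/(D+z)² = 225×4.6²/(4.6+7)² = 35.382 kPa
Final effective stress: σ'_f = σ'_0 + Δσ = 58.73 + 35.382 = 94.112 kPa.
Normally consolidated clay, so the full stress increment lies on the virgin compression line:
S_c = C_c·H/(1+e₀)·log₁₀(σ'_f/σ'_0) = 0.35×7/(1+1.06)×log₁₀(94.112/58.73)
    = 1.1893 × 0.20479 = 0.2436 m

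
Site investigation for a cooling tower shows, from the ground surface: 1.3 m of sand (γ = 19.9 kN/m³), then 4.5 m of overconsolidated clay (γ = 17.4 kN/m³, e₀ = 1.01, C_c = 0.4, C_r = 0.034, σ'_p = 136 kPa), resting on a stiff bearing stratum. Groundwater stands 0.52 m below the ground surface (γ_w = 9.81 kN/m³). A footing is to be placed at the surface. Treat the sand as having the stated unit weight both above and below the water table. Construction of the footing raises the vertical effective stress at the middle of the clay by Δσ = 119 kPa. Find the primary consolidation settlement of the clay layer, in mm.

S_c ≈ 93.7 mm

Mid-depth of clay below the ground surface: z = 1.3 + 4.5/2 = 3.55 m.
Total vertical stress at mid-clay: σ_v = 19.9×1.3 + 17.4×2.25 = 65.02 kPa.
Pore pressure: u = 9.81×(3.55 − 0.52) = 29.724 kPa.
Initial effective stress: σ'_0 = σ_v − u = 65.02 − 29.724 = 35.296 kPa.
Final effective stress: σ'_f = 35.296 + 119 = 154.3 kPa.
σ'_f = 154.3 > σ'_p = 136 kPa, so the stress path crosses the preconsolidation pressure — recompression up to σ'_p, then virgin compression beyond:
S_c = H/(1+e₀)·[C_r·log₁₀(σ'_p/σ'_0) + C_c·log₁₀(σ'_f/σ'_p)]
    = 4.5/2.01 × [0.034×log₁₀(136/35.296) + 0.4×log₁₀(154.3/136)]
    = 2.2388 × [0.019918 + 0.021931] = 0.09369 m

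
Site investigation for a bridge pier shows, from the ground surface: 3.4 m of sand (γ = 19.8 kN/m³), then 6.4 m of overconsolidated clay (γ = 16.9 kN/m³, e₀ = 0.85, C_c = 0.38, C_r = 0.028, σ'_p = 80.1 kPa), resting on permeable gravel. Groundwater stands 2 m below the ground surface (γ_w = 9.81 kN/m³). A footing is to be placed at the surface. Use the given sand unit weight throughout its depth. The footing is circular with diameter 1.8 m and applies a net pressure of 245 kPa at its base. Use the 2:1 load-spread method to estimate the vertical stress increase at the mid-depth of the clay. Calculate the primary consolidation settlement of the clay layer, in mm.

S_c ≈ 52.7 mm

Mid-depth of clay below the ground surface: z = 3.4 + 6.4/2 = 6.6 m.
Total vertical stress at mid-clay: σ_v = 19.8×3.4 + 16.9×3.2 = 121.4 kPa.
Pore pressure: u = 9.81×(6.6 − 2) = 45.126 kPa.
Initial effective stress: σ'_0 = σ_v − u = 121.4 − 45.126 = 76.274 kPa.
Stress increase at mid-clay by the 2:1 spreading method:
Δσ ≈ qD²/(D+z)² = 245×1.8²/(1.8+6.6)² = 11.25 kPa
Final effective stress: σ'_f = 76.274 + 11.25 = 87.524 kPa.
σ'_f = 87.524 > σ'_p = 80.1 kPa, so the stress path crosses the preconsolidation pressure — recompression up to σ'_p, then virgin compression beyond:
S_c = H/(1+e₀)·[C_r·log₁₀(σ'_p/σ'_0) + C_c·log₁₀(σ'_f/σ'_p)]
    = 6.4/1.85 × [0.028×log₁₀(80.1/76.274) + 0.38×log₁₀(87.524/80.1)]
    = 3.4595 × [0.00059517 + 0.014628] = 0.05266 m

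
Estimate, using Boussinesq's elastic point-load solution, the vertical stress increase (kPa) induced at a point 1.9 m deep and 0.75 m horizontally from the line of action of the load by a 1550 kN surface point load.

Δσ_z ≈ 143 kPa

Boussinesq vertical stress below a point load on an elastic half-space:
Δσ_z = 3P/(2πz²) · [1 + (r/z)²]^(−5/2)
r/z = 0.75/1.9 = 0.39474; [1+(r/z)²]^(−5/2) = 0.69627.
Δσ_z = 3×1550/(2π×1.9²) × 0.69627 = 205.01 × 0.69627 = 142.7 kPa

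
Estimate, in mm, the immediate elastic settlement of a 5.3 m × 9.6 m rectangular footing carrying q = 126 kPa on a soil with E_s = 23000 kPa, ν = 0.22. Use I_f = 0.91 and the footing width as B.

S_e ≈ 25.1 mm

Immediate (elastic) settlement: S_e = q·B·(1−ν²)/E_s · I_f.
S_e = 126 × 5.3 × (1 − 0.22²) / 23000 × 0.91
    = 126 × 5.3 × 0.9516 / 23000 × 0.91
    = 0.02514 m = 25.14 mm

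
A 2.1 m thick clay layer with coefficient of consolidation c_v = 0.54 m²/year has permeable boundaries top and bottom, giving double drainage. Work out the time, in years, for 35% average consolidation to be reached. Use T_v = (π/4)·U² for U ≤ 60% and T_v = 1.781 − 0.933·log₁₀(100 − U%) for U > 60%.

Drainage path length: H_d = H/2 = 1.05 m (double drainage).
U ≤ 60%: T_v = (π/4)·U² = (π/4)×0.35² = 0.096211.
t = T_v·H_d²/c_v = 0.096211×1.05²/0.54 = 0.1964 years.

t ≈ 0.196 years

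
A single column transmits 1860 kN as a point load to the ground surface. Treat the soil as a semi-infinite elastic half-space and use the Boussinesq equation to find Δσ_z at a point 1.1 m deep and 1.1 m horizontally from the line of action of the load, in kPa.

Boussinesq vertical stress below a point load on an elastic half-space:
Δσ_z = 3P/(2πz²) · [1 + (r/z)²]^(−5/2)
r/z = 1.1/1.1 = 1; [1+(r/z)²]^(−5/2) = 0.17678.
Δσ_z = 3×1860/(2π×1.1²) × 0.17678 = 733.95 × 0.17678 = 129.7 kPa

Δσ_z ≈ 130 kPa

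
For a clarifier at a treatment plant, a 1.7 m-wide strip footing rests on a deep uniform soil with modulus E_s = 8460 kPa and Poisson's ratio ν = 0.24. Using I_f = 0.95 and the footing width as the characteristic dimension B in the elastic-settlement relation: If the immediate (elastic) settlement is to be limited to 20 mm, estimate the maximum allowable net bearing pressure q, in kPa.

S_e = q·B·(1−ν²)/E_s · I_f  ⇒  q = S_e·E_s / (B·(1−ν²)·I_f).
q = 0.02 × 8460 / (1.7 × 0.9424 × 0.95) = 111.2 kPa

q ≈ 111 kPa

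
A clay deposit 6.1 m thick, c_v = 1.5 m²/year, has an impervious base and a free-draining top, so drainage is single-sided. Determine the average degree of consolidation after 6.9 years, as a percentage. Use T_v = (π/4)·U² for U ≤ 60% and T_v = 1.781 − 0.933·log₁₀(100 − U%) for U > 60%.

Drainage path length: H_d = H = 6.1 m (single drainage).
T_v = c_v·t/H_d² = 1.5×6.9/6.1² = 0.27815.
T_v = 0.27815 corresponds to the U ≤ 60% branch:
U = √(4T_v/π) = 0.5951

U ≈ 59.5 %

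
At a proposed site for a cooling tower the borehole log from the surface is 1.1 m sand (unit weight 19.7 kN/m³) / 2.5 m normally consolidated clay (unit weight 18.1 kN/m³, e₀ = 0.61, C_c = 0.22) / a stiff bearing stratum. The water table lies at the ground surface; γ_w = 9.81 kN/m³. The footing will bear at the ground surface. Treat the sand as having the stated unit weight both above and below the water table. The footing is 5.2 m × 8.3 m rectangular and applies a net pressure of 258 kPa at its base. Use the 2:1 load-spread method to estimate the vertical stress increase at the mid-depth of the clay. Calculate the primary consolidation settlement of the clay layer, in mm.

S_c ≈ 299 mm

Mid-depth of clay below the ground surface: z = 1.1 + 2.5/2 = 2.35 m.
Total vertical stress at mid-clay: σ_v = 19.7×1.1 + 18.1×1.25 = 44.295 kPa.
Pore pressure: u = 9.81×(2.35 − 0) = 23.054 kPa.
Initial effective stress: σ'_0 = σ_v − u = 44.295 − 23.054 = 21.241 kPa.
Stress increase at mid-clay by the 2:1 spreading method:
Δσ = qBL/((B+z)(L+z)) = 258×5.2×8.3/((5.2+2.35)(8.3+2.35)) = 138.49 kPa
Final effective stress: σ'_f = σ'_0 + Δσ = 21.241 + 138.49 = 159.73 kPa.
Normally consolidated clay, so the full stress increment lies on the virgin compression line:
S_c = C_c·H/(1+e₀)·log₁₀(σ'_f/σ'_0) = 0.22×2.5/(1+0.61)×log₁₀(159.73/21.241)
    = 0.34161 × 0.87621 = 0.2993 m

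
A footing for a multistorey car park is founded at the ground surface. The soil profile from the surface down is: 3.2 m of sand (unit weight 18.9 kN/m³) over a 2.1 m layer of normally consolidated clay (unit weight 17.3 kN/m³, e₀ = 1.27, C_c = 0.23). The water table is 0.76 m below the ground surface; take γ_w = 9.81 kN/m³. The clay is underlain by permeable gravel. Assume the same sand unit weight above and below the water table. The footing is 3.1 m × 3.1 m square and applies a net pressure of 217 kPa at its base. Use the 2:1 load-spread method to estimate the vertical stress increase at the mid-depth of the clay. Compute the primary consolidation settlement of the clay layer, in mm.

Mid-depth of clay below the ground surface: z = 3.2 + 2.1/2 = 4.25 m.
Total vertical stress at mid-clay: σ_v = 18.9×3.2 + 17.3×1.05 = 78.645 kPa.
Pore pressure: u = 9.81×(4.25 − 0.76) = 34.237 kPa.
Initial effective stress: σ'_0 = σ_v − u = 78.645 − 34.237 = 44.408 kPa.
Stress increase at mid-clay by the 2:1 spreading method:
Δσ = qBL/((B+z)(L+z)) = 217×3.1×3.1/((3.1+4.25)(3.1+4.25)) = 38.602 kPa
Final effective stress: σ'_f = σ'_0 + Δσ = 44.408 + 38.602 = 83.01 kPa.
Normally consolidated clay, so the full stress increment lies on the virgin compression line:
S_c = C_c·H/(1+e₀)·log₁₀(σ'_f/σ'_0) = 0.23×2.1/(1+1.27)×log₁₀(83.01/44.408)
    = 0.21278 × 0.27167 = 0.05781 m

S_c ≈ 57.8 mm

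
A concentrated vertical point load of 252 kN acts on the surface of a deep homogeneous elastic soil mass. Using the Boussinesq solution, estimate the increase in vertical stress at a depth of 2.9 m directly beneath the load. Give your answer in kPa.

Δσ_z ≈ 14.3 kPa

Boussinesq vertical stress below a point load on an elastic half-space:
Δσ_z = 3P/(2πz²) · [1 + (r/z)²]^(−5/2)
r/z = 0/2.9 = 0; [1+(r/z)²]^(−5/2) = 1.
Δσ_z = 3×252/(2π×2.9²) × 1 = 14.307 × 1 = 14.31 kPa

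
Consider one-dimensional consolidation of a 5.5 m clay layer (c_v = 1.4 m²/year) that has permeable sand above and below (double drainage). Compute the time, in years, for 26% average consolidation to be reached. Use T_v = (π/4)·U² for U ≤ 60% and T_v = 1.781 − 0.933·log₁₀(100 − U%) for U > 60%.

t ≈ 0.287 years

Drainage path length: H_d = H/2 = 2.75 m (double drainage).
U ≤ 60%: T_v = (π/4)·U² = (π/4)×0.26² = 0.053093.
t = T_v·H_d²/c_v = 0.053093×2.75²/1.4 = 0.2868 years.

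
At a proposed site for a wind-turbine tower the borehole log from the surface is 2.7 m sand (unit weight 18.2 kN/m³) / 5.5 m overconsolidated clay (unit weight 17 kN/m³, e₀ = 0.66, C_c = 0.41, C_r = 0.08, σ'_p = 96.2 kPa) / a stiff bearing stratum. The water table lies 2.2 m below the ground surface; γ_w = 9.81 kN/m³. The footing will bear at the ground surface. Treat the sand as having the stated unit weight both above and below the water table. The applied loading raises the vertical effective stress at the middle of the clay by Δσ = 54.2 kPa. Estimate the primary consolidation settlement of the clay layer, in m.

Mid-depth of clay below the ground surface: z = 2.7 + 5.5/2 = 5.45 m.
Total vertical stress at mid-clay: σ_v = 18.2×2.7 + 17×2.75 = 95.89 kPa.
Pore pressure: u = 9.81×(5.45 − 2.2) = 31.883 kPa.
Initial effective stress: σ'_0 = σ_v − u = 95.89 − 31.883 = 64.007 kPa.
Final effective stress: σ'_f = 64.007 + 54.2 = 118.21 kPa.
σ'_f = 118.21 > σ'_p = 96.2 kPa, so the stress path crosses the preconsolidation pressure — recompression up to σ'_p, then virgin compression beyond:
S_c = H/(1+e₀)·[C_r·log₁₀(σ'_p/σ'_0) + C_c·log₁₀(σ'_f/σ'_p)]
    = 5.5/1.66 × [0.08×log₁₀(96.2/64.007) + 0.41×log₁₀(118.21/96.2)]
    = 3.3133 × [0.014156 + 0.036686] = 0.1685 m

S_c ≈ 0.168 m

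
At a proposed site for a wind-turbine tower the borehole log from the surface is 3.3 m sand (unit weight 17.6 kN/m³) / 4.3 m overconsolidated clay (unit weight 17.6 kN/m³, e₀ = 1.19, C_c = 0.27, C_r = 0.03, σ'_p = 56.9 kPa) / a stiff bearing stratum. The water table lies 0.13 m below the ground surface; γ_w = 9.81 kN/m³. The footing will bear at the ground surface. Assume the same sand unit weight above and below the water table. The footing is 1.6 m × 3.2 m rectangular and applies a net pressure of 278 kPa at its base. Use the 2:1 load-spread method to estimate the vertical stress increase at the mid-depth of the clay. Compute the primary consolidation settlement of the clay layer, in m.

Mid-depth of clay below the ground surface: z = 3.3 + 4.3/2 = 5.45 m.
Total vertical stress at mid-clay: σ_v = 17.6×3.3 + 17.6×2.15 = 95.92 kPa.
Pore pressure: u = 9.81×(5.45 − 0.13) = 52.189 kPa.
Initial effective stress: σ'_0 = σ_v − u = 95.92 − 52.189 = 43.731 kPa.
Stress increase at mid-clay by the 2:1 spreading method:
Δσ = qBL/((B+z)(L+z)) = 278×1.6×3.2/((1.6+5.45)(3.2+5.45)) = 23.34 kPa
Final effective stress: σ'_f = 43.731 + 23.34 = 67.071 kPa.
σ'_f = 67.071 > σ'_p = 56.9 kPa, so the stress path crosses the preconsolidation pressure — recompression up to σ'_p, then virgin compression beyond:
S_c = H/(1+e₀)·[C_r·log₁₀(σ'_p/σ'_0) + C_c·log₁₀(σ'_f/σ'_p)]
    = 4.3/2.19 × [0.03×log₁₀(56.9/43.731) + 0.27×log₁₀(67.071/56.9)]
    = 1.9635 × [0.0034297 + 0.019284] = 0.0446 m

S_c ≈ 0.0446 m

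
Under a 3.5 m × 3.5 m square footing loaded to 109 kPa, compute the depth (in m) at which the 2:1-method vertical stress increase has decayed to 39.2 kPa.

2:1 spreading — at depth z the loaded area has grown by z in each plan dimension:
qB²/(B+z)² = Δσ_z ⇒ z = B(√(q/Δσ_z) − 1) = 3.5×(√(109/39.2) − 1) = 2.336 m

z ≈ 2.34 m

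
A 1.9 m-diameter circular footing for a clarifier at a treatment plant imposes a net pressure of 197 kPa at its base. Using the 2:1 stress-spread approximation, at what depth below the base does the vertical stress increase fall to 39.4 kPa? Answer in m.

z ≈ 2.35 m

2:1 spreading — at depth z the loaded area has grown by z in each plan dimension:
qD²/(D+z)² = Δσ_z ⇒ z = D(√(q/Δσ_z) − 1) = 1.9×(√(197/39.4) − 1) = 2.349 m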